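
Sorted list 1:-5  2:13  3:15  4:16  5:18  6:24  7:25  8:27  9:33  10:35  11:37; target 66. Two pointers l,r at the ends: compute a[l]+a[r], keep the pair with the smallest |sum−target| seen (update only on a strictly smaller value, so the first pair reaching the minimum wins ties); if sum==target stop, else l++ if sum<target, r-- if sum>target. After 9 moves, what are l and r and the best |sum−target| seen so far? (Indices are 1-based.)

l=9, r=10, best |Δ|=2

l=1 r=11: -5+37=32 d=34 *, l++
l=2 r=11: 13+37=50 d=16 *, l++
l=3 r=11: 15+37=52 d=14 *, l++
l=4 r=11: 16+37=53 d=13 *, l++
l=5 r=11: 18+37=55 d=11 *, l++
l=6 r=11: 24+37=61 d=5 *, l++
l=7 r=11: 25+37=62 d=4 *, l++
l=8 r=11: 27+37=64 d=2 *, l++
l=9 r=11: 33+37=70 d=4, r--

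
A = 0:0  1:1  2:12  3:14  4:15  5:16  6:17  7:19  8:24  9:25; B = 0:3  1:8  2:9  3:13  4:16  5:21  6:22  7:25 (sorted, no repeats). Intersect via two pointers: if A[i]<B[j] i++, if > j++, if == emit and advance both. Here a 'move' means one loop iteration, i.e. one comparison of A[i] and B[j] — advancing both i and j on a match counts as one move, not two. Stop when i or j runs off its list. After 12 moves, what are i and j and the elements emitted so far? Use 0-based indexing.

i=8, j=5, emitted=[16]

i=0 j=0: 0<3, i++
i=1 j=0: 1<3, i++
i=2 j=0: 12>3, j++
i=2 j=1: 12>8, j++
i=2 j=2: 12>9, j++
i=2 j=3: 12<13, i++
i=3 j=3: 14>13, j++
i=3 j=4: 14<16, i++
i=4 j=4: 15<16, i++
i=5 j=4: 16==16 emit, i++,j++
i=6 j=5: 17<21, i++
i=7 j=5: 19<21, i++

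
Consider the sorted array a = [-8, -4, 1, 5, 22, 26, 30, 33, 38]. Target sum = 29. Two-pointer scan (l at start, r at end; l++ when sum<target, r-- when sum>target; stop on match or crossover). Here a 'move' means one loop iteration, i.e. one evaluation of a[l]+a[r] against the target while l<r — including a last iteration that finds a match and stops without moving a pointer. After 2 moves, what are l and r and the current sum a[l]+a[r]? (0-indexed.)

l=0 r=8: -8+38=30 >29, r--
l=0 r=7: -8+33=25 <29, l++

l=1, r=7, sum=29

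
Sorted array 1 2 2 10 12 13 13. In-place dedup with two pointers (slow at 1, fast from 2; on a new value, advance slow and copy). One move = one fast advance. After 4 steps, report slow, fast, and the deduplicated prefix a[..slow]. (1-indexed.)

slow=4, fast=6, prefix=[1, 2, 10, 12]

(s=1,f=2) a[fast]=2≠a[slow]=1 write a[2]=2 → slow++,fast++
(s=2,f=3) a[fast]=2=a[slow] dup → fast++
(s=2,f=4) a[fast]=10≠a[slow]=2 write a[3]=10 → slow++,fast++
(s=3,f=5) a[fast]=12≠a[slow]=10 write a[4]=12 → slow++,fast++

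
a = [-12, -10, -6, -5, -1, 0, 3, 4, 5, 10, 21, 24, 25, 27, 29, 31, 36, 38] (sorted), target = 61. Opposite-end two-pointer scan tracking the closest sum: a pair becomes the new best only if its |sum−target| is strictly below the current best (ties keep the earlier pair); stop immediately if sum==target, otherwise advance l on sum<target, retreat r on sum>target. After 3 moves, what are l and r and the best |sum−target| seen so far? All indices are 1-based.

l=4, r=18, best |Δ|=29

l=1 r=18: -12+38=26 d=35 *, l++
l=2 r=18: -10+38=28 d=33 *, l++
l=3 r=18: -6+38=32 d=29 *, l++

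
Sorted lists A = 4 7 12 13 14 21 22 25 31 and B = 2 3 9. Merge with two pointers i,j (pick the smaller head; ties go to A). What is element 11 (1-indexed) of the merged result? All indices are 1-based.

merged[11] = 25

i=1 j=1: A[i]=4>B[j]=2 take 2, j++
i=1 j=2: A[i]=4>B[j]=3 take 3, j++
i=1 j=3: A[i]=4<=B[j]=9 take 4, i++
i=2 j=3: A[i]=7<=B[j]=9 take 7, i++
i=3 j=3: A[i]=12>B[j]=9 take 9, j++
i=3 j=4: B done, take A[i]=12, i++
i=4 j=4: B done, take A[i]=13, i++
i=5 j=4: B done, take A[i]=14, i++
i=6 j=4: B done, take A[i]=21, i++
i=7 j=4: B done, take A[i]=22, i++
i=8 j=4: B done, take A[i]=25, i++
i=9 j=4: B done, take A[i]=31, i++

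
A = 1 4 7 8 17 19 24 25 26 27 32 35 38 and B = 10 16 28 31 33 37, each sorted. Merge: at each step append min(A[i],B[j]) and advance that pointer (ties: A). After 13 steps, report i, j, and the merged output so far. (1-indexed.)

i=11, j=4, merged so far=[1, 4, 7, 8, 10, 16, 17, 19, 24, 25, 26, 27, 28]

[i=1,j=1] A[i]=1<=B[j]=10 take 1 → i++
[i=2,j=1] A[i]=4<=B[j]=10 take 4 → i++
[i=3,j=1] A[i]=7<=B[j]=10 take 7 → i++
[i=4,j=1] A[i]=8<=B[j]=10 take 8 → i++
[i=5,j=1] A[i]=17>B[j]=10 take 10 → j++
[i=5,j=2] A[i]=17>B[j]=16 take 16 → j++
[i=5,j=3] A[i]=17<=B[j]=28 take 17 → i++
[i=6,j=3] A[i]=19<=B[j]=28 take 19 → i++
[i=7,j=3] A[i]=24<=B[j]=28 take 24 → i++
[i=8,j=3] A[i]=25<=B[j]=28 take 25 → i++
[i=9,j=3] A[i]=26<=B[j]=28 take 26 → i++
[i=10,j=3] A[i]=27<=B[j]=28 take 27 → i++
[i=11,j=3] A[i]=32>B[j]=28 take 28 → j++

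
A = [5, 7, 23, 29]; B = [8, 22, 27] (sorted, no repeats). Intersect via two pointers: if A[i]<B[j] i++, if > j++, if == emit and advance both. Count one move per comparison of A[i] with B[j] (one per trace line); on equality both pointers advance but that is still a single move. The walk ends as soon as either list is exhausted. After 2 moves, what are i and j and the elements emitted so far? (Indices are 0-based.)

i=2, j=0, emitted=[]

i=0 j=0: 5<8, i++
i=1 j=0: 7<8, i++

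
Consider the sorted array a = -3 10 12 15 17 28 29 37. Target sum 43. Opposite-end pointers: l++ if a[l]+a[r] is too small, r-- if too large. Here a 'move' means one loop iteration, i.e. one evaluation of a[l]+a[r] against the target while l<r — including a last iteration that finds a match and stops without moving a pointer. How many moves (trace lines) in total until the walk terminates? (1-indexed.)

[1,8] -3+37=34 <43 → l++
[2,8] 10+37=47 >43 → r--
[2,7] 10+29=39 <43 → l++
[3,7] 12+29=41 <43 → l++
[4,7] 15+29=44 >43 → r--
[4,6] 15+28=43 → found

6 moves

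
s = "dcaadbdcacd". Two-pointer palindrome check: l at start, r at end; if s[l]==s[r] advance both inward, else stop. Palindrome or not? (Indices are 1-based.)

l=1 r=11: 'd'=='d', l++,r--
l=2 r=10: 'c'=='c', l++,r--
l=3 r=9: 'a'=='a', l++,r--
l=4 r=8: 'a'!='c', stop

not a palindrome (mismatch at 4,8)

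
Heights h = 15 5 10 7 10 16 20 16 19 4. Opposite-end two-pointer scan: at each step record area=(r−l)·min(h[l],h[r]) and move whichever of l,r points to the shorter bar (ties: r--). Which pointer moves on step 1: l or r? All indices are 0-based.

l=0 r=9: min(15,4)*9=36 best=36 *, r--

r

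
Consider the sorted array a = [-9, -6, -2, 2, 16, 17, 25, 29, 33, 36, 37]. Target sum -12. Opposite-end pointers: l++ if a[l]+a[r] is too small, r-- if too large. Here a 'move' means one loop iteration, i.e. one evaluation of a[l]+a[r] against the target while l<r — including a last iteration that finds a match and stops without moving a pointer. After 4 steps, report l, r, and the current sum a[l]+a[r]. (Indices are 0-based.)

l=0 r=10: -9+37=28 >-12, r--
l=0 r=9: -9+36=27 >-12, r--
l=0 r=8: -9+33=24 >-12, r--
l=0 r=7: -9+29=20 >-12, r--

l=0, r=6, sum=16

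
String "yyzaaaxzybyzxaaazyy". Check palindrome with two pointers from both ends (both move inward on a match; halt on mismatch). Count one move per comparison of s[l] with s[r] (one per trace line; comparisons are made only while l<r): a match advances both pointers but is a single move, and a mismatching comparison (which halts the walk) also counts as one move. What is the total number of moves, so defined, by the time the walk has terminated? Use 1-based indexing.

9 moves

[1,19] 'y'=='y' → l++,r--
[2,18] 'y'=='y' → l++,r--
[3,17] 'z'=='z' → l++,r--
[4,16] 'a'=='a' → l++,r--
[5,15] 'a'=='a' → l++,r--
[6,14] 'a'=='a' → l++,r--
[7,13] 'x'=='x' → l++,r--
[8,12] 'z'=='z' → l++,r--
[9,11] 'y'=='y' → l++,r--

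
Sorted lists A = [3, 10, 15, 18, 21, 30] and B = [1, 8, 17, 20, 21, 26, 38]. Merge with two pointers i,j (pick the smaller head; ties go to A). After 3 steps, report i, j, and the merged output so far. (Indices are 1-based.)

i=1 j=1: A[i]=3>B[j]=1 take 1, j++
i=1 j=2: A[i]=3<=B[j]=8 take 3, i++
i=2 j=2: A[i]=10>B[j]=8 take 8, j++

i=2, j=3, merged so far=[1, 3, 8]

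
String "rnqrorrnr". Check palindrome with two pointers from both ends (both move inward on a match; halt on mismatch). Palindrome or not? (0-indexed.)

[0,8] 'r'=='r' → l++,r--
[1,7] 'n'=='n' → l++,r--
[2,6] 'q'!='r' → stop

not a palindrome (mismatch at 2,6)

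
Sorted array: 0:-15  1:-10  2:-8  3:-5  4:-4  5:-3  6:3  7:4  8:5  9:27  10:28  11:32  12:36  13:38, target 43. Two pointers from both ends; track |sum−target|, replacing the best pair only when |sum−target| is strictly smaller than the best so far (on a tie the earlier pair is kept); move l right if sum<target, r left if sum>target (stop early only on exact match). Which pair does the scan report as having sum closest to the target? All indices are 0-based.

pair (5, 38) with sum 43 (|Δ|=0)

l=0 r=13: -15+38=23 d=20 *, l++
l=1 r=13: -10+38=28 d=15 *, l++
l=2 r=13: -8+38=30 d=13 *, l++
l=3 r=13: -5+38=33 d=10 *, l++
l=4 r=13: -4+38=34 d=9 *, l++
l=5 r=13: -3+38=35 d=8 *, l++
l=6 r=13: 3+38=41 d=2 *, l++
l=7 r=13: 4+38=42 d=1 *, l++
l=8 r=13: 5+38=43 d=0 *, stop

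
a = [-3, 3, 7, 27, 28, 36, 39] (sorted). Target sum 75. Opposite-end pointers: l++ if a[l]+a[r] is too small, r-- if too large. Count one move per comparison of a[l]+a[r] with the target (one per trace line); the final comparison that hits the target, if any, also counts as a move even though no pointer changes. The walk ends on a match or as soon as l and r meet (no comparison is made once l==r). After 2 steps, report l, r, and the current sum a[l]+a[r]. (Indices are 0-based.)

l=0 r=6: -3+39=36 <75, l++
l=1 r=6: 3+39=42 <75, l++

l=2, r=6, sum=46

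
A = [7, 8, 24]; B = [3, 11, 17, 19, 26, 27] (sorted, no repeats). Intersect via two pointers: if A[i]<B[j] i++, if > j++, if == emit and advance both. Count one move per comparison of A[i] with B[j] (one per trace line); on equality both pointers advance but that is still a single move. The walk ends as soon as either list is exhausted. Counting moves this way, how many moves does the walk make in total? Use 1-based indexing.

7 moves

i=1 j=1: 7>3, j++
i=1 j=2: 7<11, i++
i=2 j=2: 8<11, i++
i=3 j=2: 24>11, j++
i=3 j=3: 24>17, j++
i=3 j=4: 24>19, j++
i=3 j=5: 24<26, i++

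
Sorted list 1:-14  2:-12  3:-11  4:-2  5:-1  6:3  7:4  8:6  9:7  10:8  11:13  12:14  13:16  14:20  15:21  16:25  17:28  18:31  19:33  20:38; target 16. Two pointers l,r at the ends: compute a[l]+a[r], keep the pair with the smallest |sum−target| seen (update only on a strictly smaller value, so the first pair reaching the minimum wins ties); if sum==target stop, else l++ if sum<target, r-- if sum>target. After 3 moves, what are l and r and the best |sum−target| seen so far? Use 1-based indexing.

l=1 r=20: -14+38=24 d=8 *, r--
l=1 r=19: -14+33=19 d=3 *, r--
l=1 r=18: -14+31=17 d=1 *, r--

l=1, r=17, best |Δ|=1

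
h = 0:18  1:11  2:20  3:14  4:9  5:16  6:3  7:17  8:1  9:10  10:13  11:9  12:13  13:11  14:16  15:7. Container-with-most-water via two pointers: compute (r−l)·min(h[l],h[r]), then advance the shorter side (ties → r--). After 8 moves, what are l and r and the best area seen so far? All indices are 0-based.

l=0 r=15: min(18,7)*15=105 best=105 *, r--
l=0 r=14: min(18,16)*14=224 best=224 *, r--
l=0 r=13: min(18,11)*13=143 best=224, r--
l=0 r=12: min(18,13)*12=156 best=224, r--
l=0 r=11: min(18,9)*11=99 best=224, r--
l=0 r=10: min(18,13)*10=130 best=224, r--
l=0 r=9: min(18,10)*9=90 best=224, r--
l=0 r=8: min(18,1)*8=8 best=224, r--

l=0, r=7, best area=224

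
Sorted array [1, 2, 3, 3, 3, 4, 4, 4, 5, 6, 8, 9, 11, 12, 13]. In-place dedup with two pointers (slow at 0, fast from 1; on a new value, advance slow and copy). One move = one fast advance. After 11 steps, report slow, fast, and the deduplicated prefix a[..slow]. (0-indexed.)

(s=0,f=1) a[fast]=2≠a[slow]=1 write a[1]=2 → slow++,fast++
(s=1,f=2) a[fast]=3≠a[slow]=2 write a[2]=3 → slow++,fast++
(s=2,f=3) a[fast]=3=a[slow] dup → fast++
(s=2,f=4) a[fast]=3=a[slow] dup → fast++
(s=2,f=5) a[fast]=4≠a[slow]=3 write a[3]=4 → slow++,fast++
(s=3,f=6) a[fast]=4=a[slow] dup → fast++
(s=3,f=7) a[fast]=4=a[slow] dup → fast++
(s=3,f=8) a[fast]=5≠a[slow]=4 write a[4]=5 → slow++,fast++
(s=4,f=9) a[fast]=6≠a[slow]=5 write a[5]=6 → slow++,fast++
(s=5,f=10) a[fast]=8≠a[slow]=6 write a[6]=8 → slow++,fast++
(s=6,f=11) a[fast]=9≠a[slow]=8 write a[7]=9 → slow++,fast++

slow=7, fast=12, prefix=[1, 2, 3, 4, 5, 6, 8, 9]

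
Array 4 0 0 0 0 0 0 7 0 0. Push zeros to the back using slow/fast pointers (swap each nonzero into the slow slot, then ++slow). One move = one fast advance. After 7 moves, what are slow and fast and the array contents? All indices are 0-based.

slow=0 fast=0: a[fast]=4≠0 swap→a[0]=4, slow++,fast++
slow=1 fast=1: a[fast]=0, fast++
slow=1 fast=2: a[fast]=0, fast++
slow=1 fast=3: a[fast]=0, fast++
slow=1 fast=4: a[fast]=0, fast++
slow=1 fast=5: a[fast]=0, fast++
slow=1 fast=6: a[fast]=0, fast++

slow=1, fast=7, a=[4, 0, 0, 0, 0, 0, 0, 7, 0, 0]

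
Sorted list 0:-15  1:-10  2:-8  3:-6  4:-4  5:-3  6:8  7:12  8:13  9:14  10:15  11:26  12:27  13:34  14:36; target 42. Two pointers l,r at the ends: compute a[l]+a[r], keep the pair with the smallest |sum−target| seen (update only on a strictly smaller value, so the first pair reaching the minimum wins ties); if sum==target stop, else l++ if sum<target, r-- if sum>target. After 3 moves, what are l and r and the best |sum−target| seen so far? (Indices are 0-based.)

[0,14] -15+36=21 d=21 * → l++
[1,14] -10+36=26 d=16 * → l++
[2,14] -8+36=28 d=14 * → l++

l=3, r=14, best |Δ|=14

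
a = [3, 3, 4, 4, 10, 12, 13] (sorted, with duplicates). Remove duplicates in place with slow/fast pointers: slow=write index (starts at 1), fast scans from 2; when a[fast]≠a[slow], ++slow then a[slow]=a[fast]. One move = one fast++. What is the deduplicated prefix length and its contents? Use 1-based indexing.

slow=1 fast=2: a[fast]=3=a[slow] dup, fast++
slow=1 fast=3: a[fast]=4≠a[slow]=3 write a[2]=4, slow++,fast++
slow=2 fast=4: a[fast]=4=a[slow] dup, fast++
slow=2 fast=5: a[fast]=10≠a[slow]=4 write a[3]=10, slow++,fast++
slow=3 fast=6: a[fast]=12≠a[slow]=10 write a[4]=12, slow++,fast++
slow=4 fast=7: a[fast]=13≠a[slow]=12 write a[5]=13, slow++,fast++

length 5; prefix = [3, 4, 10, 12, 13]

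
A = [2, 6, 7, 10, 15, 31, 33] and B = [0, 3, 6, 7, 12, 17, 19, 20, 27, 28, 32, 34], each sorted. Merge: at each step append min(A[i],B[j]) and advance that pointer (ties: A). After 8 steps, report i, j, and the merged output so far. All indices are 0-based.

[i=0,j=0] A[i]=2>B[j]=0 take 0 → j++
[i=0,j=1] A[i]=2<=B[j]=3 take 2 → i++
[i=1,j=1] A[i]=6>B[j]=3 take 3 → j++
[i=1,j=2] A[i]=6<=B[j]=6 take 6 → i++
[i=2,j=2] A[i]=7>B[j]=6 take 6 → j++
[i=2,j=3] A[i]=7<=B[j]=7 take 7 → i++
[i=3,j=3] A[i]=10>B[j]=7 take 7 → j++
[i=3,j=4] A[i]=10<=B[j]=12 take 10 → i++

i=4, j=4, merged so far=[0, 2, 3, 6, 6, 7, 7, 10]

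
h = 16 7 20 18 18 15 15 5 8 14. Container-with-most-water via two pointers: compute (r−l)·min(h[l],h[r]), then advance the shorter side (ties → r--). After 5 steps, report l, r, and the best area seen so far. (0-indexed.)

l=0 r=9: min(16,14)*9=126 best=126 *, r--
l=0 r=8: min(16,8)*8=64 best=126, r--
l=0 r=7: min(16,5)*7=35 best=126, r--
l=0 r=6: min(16,15)*6=90 best=126, r--
l=0 r=5: min(16,15)*5=75 best=126, r--

l=0, r=4, best area=126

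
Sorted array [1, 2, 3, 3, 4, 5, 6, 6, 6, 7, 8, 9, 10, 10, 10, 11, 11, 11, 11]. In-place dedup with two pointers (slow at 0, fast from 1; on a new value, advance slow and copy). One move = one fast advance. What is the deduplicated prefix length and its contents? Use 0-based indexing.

(s=0,f=1) a[fast]=2≠a[slow]=1 write a[1]=2 → slow++,fast++
(s=1,f=2) a[fast]=3≠a[slow]=2 write a[2]=3 → slow++,fast++
(s=2,f=3) a[fast]=3=a[slow] dup → fast++
(s=2,f=4) a[fast]=4≠a[slow]=3 write a[3]=4 → slow++,fast++
(s=3,f=5) a[fast]=5≠a[slow]=4 write a[4]=5 → slow++,fast++
(s=4,f=6) a[fast]=6≠a[slow]=5 write a[5]=6 → slow++,fast++
(s=5,f=7) a[fast]=6=a[slow] dup → fast++
(s=5,f=8) a[fast]=6=a[slow] dup → fast++
(s=5,f=9) a[fast]=7≠a[slow]=6 write a[6]=7 → slow++,fast++
(s=6,f=10) a[fast]=8≠a[slow]=7 write a[7]=8 → slow++,fast++
(s=7,f=11) a[fast]=9≠a[slow]=8 write a[8]=9 → slow++,fast++
(s=8,f=12) a[fast]=10≠a[slow]=9 write a[9]=10 → slow++,fast++
(s=9,f=13) a[fast]=10=a[slow] dup → fast++
(s=9,f=14) a[fast]=10=a[slow] dup → fast++
(s=9,f=15) a[fast]=11≠a[slow]=10 write a[10]=11 → slow++,fast++
(s=10,f=16) a[fast]=11=a[slow] dup → fast++
(s=10,f=17) a[fast]=11=a[slow] dup → fast++
(s=10,f=18) a[fast]=11=a[slow] dup → fast++

length 11; prefix = [1, 2, 3, 4, 5, 6, 7, 8, 9, 10, 11]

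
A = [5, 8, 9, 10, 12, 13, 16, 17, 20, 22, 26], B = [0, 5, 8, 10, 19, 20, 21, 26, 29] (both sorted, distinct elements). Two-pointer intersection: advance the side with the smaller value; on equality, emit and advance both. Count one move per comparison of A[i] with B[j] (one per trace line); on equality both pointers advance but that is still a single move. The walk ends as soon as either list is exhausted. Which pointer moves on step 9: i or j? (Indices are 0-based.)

[i=0,j=0] 5>0 → j++
[i=0,j=1] 5==5 emit → i++,j++
[i=1,j=2] 8==8 emit → i++,j++
[i=2,j=3] 9<10 → i++
[i=3,j=3] 10==10 emit → i++,j++
[i=4,j=4] 12<19 → i++
[i=5,j=4] 13<19 → i++
[i=6,j=4] 16<19 → i++
[i=7,j=4] 17<19 → i++

i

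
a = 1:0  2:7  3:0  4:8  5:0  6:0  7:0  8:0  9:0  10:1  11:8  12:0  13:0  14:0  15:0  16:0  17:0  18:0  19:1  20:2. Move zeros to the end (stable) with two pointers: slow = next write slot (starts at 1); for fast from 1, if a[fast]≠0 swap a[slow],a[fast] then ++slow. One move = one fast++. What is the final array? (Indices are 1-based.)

slow=1 fast=1: a[fast]=0, fast++
slow=1 fast=2: a[fast]=7≠0 swap→a[1]=7, slow++,fast++
slow=2 fast=3: a[fast]=0, fast++
slow=2 fast=4: a[fast]=8≠0 swap→a[2]=8, slow++,fast++
slow=3 fast=5: a[fast]=0, fast++
slow=3 fast=6: a[fast]=0, fast++
slow=3 fast=7: a[fast]=0, fast++
slow=3 fast=8: a[fast]=0, fast++
slow=3 fast=9: a[fast]=0, fast++
slow=3 fast=10: a[fast]=1≠0 swap→a[3]=1, slow++,fast++
slow=4 fast=11: a[fast]=8≠0 swap→a[4]=8, slow++,fast++
slow=5 fast=12: a[fast]=0, fast++
slow=5 fast=13: a[fast]=0, fast++
slow=5 fast=14: a[fast]=0, fast++
slow=5 fast=15: a[fast]=0, fast++
slow=5 fast=16: a[fast]=0, fast++
slow=5 fast=17: a[fast]=0, fast++
slow=5 fast=18: a[fast]=0, fast++
slow=5 fast=19: a[fast]=1≠0 swap→a[5]=1, slow++,fast++
slow=6 fast=20: a[fast]=2≠0 swap→a[6]=2, slow++,fast++

[7, 8, 1, 8, 1, 2, 0, 0, 0, 0, 0, 0, 0, 0, 0, 0, 0, 0, 0, 0]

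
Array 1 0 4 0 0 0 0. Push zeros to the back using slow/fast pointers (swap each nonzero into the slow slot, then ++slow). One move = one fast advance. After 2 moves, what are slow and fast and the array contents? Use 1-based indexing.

slow=1 fast=1: a[fast]=1≠0 swap→a[1]=1, slow++,fast++
slow=2 fast=2: a[fast]=0, fast++

slow=2, fast=3, a=[1, 0, 4, 0, 0, 0, 0]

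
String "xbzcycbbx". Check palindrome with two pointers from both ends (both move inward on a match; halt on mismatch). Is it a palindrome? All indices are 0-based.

l=0 r=8: 'x'=='x', l++,r--
l=1 r=7: 'b'=='b', l++,r--
l=2 r=6: 'z'!='b', stop

not a palindrome (mismatch at 2,6)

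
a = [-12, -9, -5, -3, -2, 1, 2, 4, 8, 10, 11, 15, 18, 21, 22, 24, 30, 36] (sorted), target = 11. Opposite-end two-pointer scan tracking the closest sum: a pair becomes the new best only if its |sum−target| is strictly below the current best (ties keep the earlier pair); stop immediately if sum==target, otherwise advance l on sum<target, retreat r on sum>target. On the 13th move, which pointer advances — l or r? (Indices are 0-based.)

[0,17] -12+36=24 d=13 * → r--
[0,16] -12+30=18 d=7 * → r--
[0,15] -12+24=12 d=1 * → r--
[0,14] -12+22=10 d=1 → l++
[1,14] -9+22=13 d=2 → r--
[1,13] -9+21=12 d=1 → r--
[1,12] -9+18=9 d=2 → l++
[2,12] -5+18=13 d=2 → r--
[2,11] -5+15=10 d=1 → l++
[3,11] -3+15=12 d=1 → r--
[3,10] -3+11=8 d=3 → l++
[4,10] -2+11=9 d=2 → l++
[5,10] 1+11=12 d=1 → r--

r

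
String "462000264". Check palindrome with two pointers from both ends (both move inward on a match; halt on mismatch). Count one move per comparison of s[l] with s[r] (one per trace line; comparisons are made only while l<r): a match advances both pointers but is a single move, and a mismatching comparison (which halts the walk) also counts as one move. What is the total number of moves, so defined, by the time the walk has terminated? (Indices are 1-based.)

4 moves

l=1 r=9: '4'=='4', l++,r--
l=2 r=8: '6'=='6', l++,r--
l=3 r=7: '2'=='2', l++,r--
l=4 r=6: '0'=='0', l++,r--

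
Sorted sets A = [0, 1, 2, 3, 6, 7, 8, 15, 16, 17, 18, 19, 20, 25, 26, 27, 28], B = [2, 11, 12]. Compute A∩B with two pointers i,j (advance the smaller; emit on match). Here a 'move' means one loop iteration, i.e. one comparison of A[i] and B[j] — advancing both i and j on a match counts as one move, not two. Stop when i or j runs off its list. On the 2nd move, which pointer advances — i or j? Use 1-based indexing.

i

i=1 j=1: 0<2, i++
i=2 j=1: 1<2, i++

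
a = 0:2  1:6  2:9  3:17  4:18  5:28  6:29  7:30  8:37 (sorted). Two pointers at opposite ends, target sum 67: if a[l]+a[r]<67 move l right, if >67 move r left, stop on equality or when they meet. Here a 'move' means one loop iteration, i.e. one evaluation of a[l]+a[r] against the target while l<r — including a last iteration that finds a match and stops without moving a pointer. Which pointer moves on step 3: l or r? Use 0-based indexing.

[0,8] 2+37=39 <67 → l++
[1,8] 6+37=43 <67 → l++
[2,8] 9+37=46 <67 → l++

l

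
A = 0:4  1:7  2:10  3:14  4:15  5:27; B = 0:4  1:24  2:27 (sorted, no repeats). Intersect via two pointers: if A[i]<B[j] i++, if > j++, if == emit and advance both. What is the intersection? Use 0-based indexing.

[i=0,j=0] 4==4 emit → i++,j++
[i=1,j=1] 7<24 → i++
[i=2,j=1] 10<24 → i++
[i=3,j=1] 14<24 → i++
[i=4,j=1] 15<24 → i++
[i=5,j=1] 27>24 → j++
[i=5,j=2] 27==27 emit → i++,j++

intersection = [4, 27]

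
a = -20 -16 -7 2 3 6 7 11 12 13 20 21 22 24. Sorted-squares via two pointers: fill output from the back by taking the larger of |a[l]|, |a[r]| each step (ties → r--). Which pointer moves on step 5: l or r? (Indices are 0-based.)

l

l=0 r=13: |-20|<=|24| out[13]=576, r--
l=0 r=12: |-20|<=|22| out[12]=484, r--
l=0 r=11: |-20|<=|21| out[11]=441, r--
l=0 r=10: |-20|<=|20| out[10]=400, r--
l=0 r=9: |-20|>|13| out[9]=400, l++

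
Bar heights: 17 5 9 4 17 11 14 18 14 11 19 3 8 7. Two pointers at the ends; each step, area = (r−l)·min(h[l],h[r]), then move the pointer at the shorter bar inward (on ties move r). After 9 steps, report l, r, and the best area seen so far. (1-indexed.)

l=7, r=11, best area=170

l=1 r=14: min(17,7)*13=91 best=91 *, r--
l=1 r=13: min(17,8)*12=96 best=96 *, r--
l=1 r=12: min(17,3)*11=33 best=96, r--
l=1 r=11: min(17,19)*10=170 best=170 *, l++
l=2 r=11: min(5,19)*9=45 best=170, l++
l=3 r=11: min(9,19)*8=72 best=170, l++
l=4 r=11: min(4,19)*7=28 best=170, l++
l=5 r=11: min(17,19)*6=102 best=170, l++
l=6 r=11: min(11,19)*5=55 best=170, l++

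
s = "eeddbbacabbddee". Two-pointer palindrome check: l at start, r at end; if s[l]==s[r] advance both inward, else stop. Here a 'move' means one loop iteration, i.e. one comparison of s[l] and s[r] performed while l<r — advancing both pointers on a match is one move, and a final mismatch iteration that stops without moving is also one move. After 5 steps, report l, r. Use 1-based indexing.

l=6, r=10

l=1 r=15: 'e'=='e', l++,r--
l=2 r=14: 'e'=='e', l++,r--
l=3 r=13: 'd'=='d', l++,r--
l=4 r=12: 'd'=='d', l++,r--
l=5 r=11: 'b'=='b', l++,r--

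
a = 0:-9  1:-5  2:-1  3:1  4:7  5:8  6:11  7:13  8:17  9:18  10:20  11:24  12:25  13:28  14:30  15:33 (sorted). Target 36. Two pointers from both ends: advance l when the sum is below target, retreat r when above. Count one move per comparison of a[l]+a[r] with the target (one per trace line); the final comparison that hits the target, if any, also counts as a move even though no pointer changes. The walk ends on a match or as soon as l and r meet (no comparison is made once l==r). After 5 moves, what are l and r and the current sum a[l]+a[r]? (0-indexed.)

l=4, r=14, sum=37

l=0 r=15: -9+33=24 <36, l++
l=1 r=15: -5+33=28 <36, l++
l=2 r=15: -1+33=32 <36, l++
l=3 r=15: 1+33=34 <36, l++
l=4 r=15: 7+33=40 >36, r--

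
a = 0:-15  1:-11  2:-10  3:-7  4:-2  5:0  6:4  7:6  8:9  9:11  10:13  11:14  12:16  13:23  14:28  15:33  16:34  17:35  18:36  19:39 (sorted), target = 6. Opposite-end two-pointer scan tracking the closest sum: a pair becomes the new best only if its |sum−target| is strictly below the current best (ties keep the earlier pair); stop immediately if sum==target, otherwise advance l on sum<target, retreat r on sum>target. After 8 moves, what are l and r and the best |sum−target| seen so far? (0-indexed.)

l=1, r=12, best |Δ|=2

[0,19] -15+39=24 d=18 * → r--
[0,18] -15+36=21 d=15 * → r--
[0,17] -15+35=20 d=14 * → r--
[0,16] -15+34=19 d=13 * → r--
[0,15] -15+33=18 d=12 * → r--
[0,14] -15+28=13 d=7 * → r--
[0,13] -15+23=8 d=2 * → r--
[0,12] -15+16=1 d=5 → l++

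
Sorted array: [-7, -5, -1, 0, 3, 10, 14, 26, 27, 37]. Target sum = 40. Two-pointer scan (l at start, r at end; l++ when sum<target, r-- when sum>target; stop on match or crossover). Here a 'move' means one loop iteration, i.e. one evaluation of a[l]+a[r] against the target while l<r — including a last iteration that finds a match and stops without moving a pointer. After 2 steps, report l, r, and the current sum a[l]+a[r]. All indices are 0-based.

[0,9] -7+37=30 <40 → l++
[1,9] -5+37=32 <40 → l++

l=2, r=9, sum=36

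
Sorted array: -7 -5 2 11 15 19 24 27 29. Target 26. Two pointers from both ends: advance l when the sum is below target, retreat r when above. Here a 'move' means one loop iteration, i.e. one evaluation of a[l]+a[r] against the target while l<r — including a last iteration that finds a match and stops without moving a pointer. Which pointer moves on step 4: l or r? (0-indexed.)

l=0 r=8: -7+29=22 <26, l++
l=1 r=8: -5+29=24 <26, l++
l=2 r=8: 2+29=31 >26, r--
l=2 r=7: 2+27=29 >26, r--

r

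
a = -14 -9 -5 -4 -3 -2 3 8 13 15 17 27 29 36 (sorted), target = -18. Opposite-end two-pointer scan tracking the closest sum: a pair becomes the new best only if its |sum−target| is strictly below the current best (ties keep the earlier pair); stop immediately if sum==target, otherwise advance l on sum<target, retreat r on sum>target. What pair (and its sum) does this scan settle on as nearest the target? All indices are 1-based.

[1,14] -14+36=22 d=40 * → r--
[1,13] -14+29=15 d=33 * → r--
[1,12] -14+27=13 d=31 * → r--
[1,11] -14+17=3 d=21 * → r--
[1,10] -14+15=1 d=19 * → r--
[1,9] -14+13=-1 d=17 * → r--
[1,8] -14+8=-6 d=12 * → r--
[1,7] -14+3=-11 d=7 * → r--
[1,6] -14+-2=-16 d=2 * → r--
[1,5] -14+-3=-17 d=1 * → r--
[1,4] -14+-4=-18 d=0 * → stop

pair (-14, -4) with sum -18 (|Δ|=0)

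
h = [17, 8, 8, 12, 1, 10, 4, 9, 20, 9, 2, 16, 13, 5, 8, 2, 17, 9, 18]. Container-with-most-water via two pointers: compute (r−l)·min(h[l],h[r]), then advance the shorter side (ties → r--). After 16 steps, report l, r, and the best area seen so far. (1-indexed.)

l=9, r=11, best area=306

[1,19] min(17,18)*18=306 best=306 * → l++
[2,19] min(8,18)*17=136 best=306 → l++
[3,19] min(8,18)*16=128 best=306 → l++
[4,19] min(12,18)*15=180 best=306 → l++
[5,19] min(1,18)*14=14 best=306 → l++
[6,19] min(10,18)*13=130 best=306 → l++
[7,19] min(4,18)*12=48 best=306 → l++
[8,19] min(9,18)*11=99 best=306 → l++
[9,19] min(20,18)*10=180 best=306 → r--
[9,18] min(20,9)*9=81 best=306 → r--
[9,17] min(20,17)*8=136 best=306 → r--
[9,16] min(20,2)*7=14 best=306 → r--
[9,15] min(20,8)*6=48 best=306 → r--
[9,14] min(20,5)*5=25 best=306 → r--
[9,13] min(20,13)*4=52 best=306 → r--
[9,12] min(20,16)*3=48 best=306 → r--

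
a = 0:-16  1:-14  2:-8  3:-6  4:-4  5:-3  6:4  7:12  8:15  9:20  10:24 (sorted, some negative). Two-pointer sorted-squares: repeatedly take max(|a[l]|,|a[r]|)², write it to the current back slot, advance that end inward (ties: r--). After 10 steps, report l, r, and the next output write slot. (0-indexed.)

l=5, r=5, next write slot=0

l=0 r=10: |-16|<=|24| out[10]=576, r--
l=0 r=9: |-16|<=|20| out[9]=400, r--
l=0 r=8: |-16|>|15| out[8]=256, l++
l=1 r=8: |-14|<=|15| out[7]=225, r--
l=1 r=7: |-14|>|12| out[6]=196, l++
l=2 r=7: |-8|<=|12| out[5]=144, r--
l=2 r=6: |-8|>|4| out[4]=64, l++
l=3 r=6: |-6|>|4| out[3]=36, l++
l=4 r=6: |-4|<=|4| out[2]=16, r--
l=4 r=5: |-4|>|-3| out[1]=16, l++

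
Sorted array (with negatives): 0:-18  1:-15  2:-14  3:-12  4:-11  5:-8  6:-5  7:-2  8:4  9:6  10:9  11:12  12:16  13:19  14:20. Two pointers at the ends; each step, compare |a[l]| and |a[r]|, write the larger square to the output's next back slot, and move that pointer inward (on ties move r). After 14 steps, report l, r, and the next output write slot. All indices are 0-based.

l=7, r=7, next write slot=0

l=0 r=14: |-18|<=|20| out[14]=400, r--
l=0 r=13: |-18|<=|19| out[13]=361, r--
l=0 r=12: |-18|>|16| out[12]=324, l++
l=1 r=12: |-15|<=|16| out[11]=256, r--
l=1 r=11: |-15|>|12| out[10]=225, l++
l=2 r=11: |-14|>|12| out[9]=196, l++
l=3 r=11: |-12|<=|12| out[8]=144, r--
l=3 r=10: |-12|>|9| out[7]=144, l++
l=4 r=10: |-11|>|9| out[6]=121, l++
l=5 r=10: |-8|<=|9| out[5]=81, r--
l=5 r=9: |-8|>|6| out[4]=64, l++
l=6 r=9: |-5|<=|6| out[3]=36, r--
l=6 r=8: |-5|>|4| out[2]=25, l++
l=7 r=8: |-2|<=|4| out[1]=16, r--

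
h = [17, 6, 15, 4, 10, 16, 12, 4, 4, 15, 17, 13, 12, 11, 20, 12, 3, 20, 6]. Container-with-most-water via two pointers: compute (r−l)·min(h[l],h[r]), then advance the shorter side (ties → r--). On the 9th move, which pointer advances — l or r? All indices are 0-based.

l

l=0 r=18: min(17,6)*18=108 best=108 *, r--
l=0 r=17: min(17,20)*17=289 best=289 *, l++
l=1 r=17: min(6,20)*16=96 best=289, l++
l=2 r=17: min(15,20)*15=225 best=289, l++
l=3 r=17: min(4,20)*14=56 best=289, l++
l=4 r=17: min(10,20)*13=130 best=289, l++
l=5 r=17: min(16,20)*12=192 best=289, l++
l=6 r=17: min(12,20)*11=132 best=289, l++
l=7 r=17: min(4,20)*10=40 best=289, l++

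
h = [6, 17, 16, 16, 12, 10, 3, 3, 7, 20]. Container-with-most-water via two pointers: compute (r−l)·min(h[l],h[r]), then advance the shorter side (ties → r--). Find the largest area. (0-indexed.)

l=0 r=9: min(6,20)*9=54 best=54 *, l++
l=1 r=9: min(17,20)*8=136 best=136 *, l++
l=2 r=9: min(16,20)*7=112 best=136, l++
l=3 r=9: min(16,20)*6=96 best=136, l++
l=4 r=9: min(12,20)*5=60 best=136, l++
l=5 r=9: min(10,20)*4=40 best=136, l++
l=6 r=9: min(3,20)*3=9 best=136, l++
l=7 r=9: min(3,20)*2=6 best=136, l++
l=8 r=9: min(7,20)*1=7 best=136, l++

max area = 136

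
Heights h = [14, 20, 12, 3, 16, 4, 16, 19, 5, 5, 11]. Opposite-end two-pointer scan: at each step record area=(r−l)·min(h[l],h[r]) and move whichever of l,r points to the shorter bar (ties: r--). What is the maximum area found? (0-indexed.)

max area = 114

[0,10] min(14,11)*10=110 best=110 * → r--
[0,9] min(14,5)*9=45 best=110 → r--
[0,8] min(14,5)*8=40 best=110 → r--
[0,7] min(14,19)*7=98 best=110 → l++
[1,7] min(20,19)*6=114 best=114 * → r--
[1,6] min(20,16)*5=80 best=114 → r--
[1,5] min(20,4)*4=16 best=114 → r--
[1,4] min(20,16)*3=48 best=114 → r--
[1,3] min(20,3)*2=6 best=114 → r--
[1,2] min(20,12)*1=12 best=114 → r--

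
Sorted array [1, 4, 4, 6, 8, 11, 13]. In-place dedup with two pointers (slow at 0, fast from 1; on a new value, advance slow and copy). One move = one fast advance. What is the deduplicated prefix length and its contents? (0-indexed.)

slow=0 fast=1: a[fast]=4≠a[slow]=1 write a[1]=4, slow++,fast++
slow=1 fast=2: a[fast]=4=a[slow] dup, fast++
slow=1 fast=3: a[fast]=6≠a[slow]=4 write a[2]=6, slow++,fast++
slow=2 fast=4: a[fast]=8≠a[slow]=6 write a[3]=8, slow++,fast++
slow=3 fast=5: a[fast]=11≠a[slow]=8 write a[4]=11, slow++,fast++
slow=4 fast=6: a[fast]=13≠a[slow]=11 write a[5]=13, slow++,fast++

length 6; prefix = [1, 4, 6, 8, 11, 13]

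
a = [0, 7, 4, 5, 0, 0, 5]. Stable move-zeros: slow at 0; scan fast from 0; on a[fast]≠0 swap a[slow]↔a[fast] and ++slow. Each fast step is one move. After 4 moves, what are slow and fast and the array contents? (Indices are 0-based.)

slow=0 fast=0: a[fast]=0, fast++
slow=0 fast=1: a[fast]=7≠0 swap→a[0]=7, slow++,fast++
slow=1 fast=2: a[fast]=4≠0 swap→a[1]=4, slow++,fast++
slow=2 fast=3: a[fast]=5≠0 swap→a[2]=5, slow++,fast++

slow=3, fast=4, a=[7, 4, 5, 0, 0, 0, 5]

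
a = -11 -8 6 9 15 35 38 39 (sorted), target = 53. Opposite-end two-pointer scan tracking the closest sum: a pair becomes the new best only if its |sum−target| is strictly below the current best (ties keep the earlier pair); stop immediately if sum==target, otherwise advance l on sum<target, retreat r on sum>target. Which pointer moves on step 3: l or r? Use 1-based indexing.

l=1 r=8: -11+39=28 d=25 *, l++
l=2 r=8: -8+39=31 d=22 *, l++
l=3 r=8: 6+39=45 d=8 *, l++

l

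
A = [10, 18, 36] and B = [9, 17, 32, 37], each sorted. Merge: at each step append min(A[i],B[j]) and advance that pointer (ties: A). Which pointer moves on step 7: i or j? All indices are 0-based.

[i=0,j=0] A[i]=10>B[j]=9 take 9 → j++
[i=0,j=1] A[i]=10<=B[j]=17 take 10 → i++
[i=1,j=1] A[i]=18>B[j]=17 take 17 → j++
[i=1,j=2] A[i]=18<=B[j]=32 take 18 → i++
[i=2,j=2] A[i]=36>B[j]=32 take 32 → j++
[i=2,j=3] A[i]=36<=B[j]=37 take 36 → i++
[i=3,j=3] A done, take B[j]=37 → j++

j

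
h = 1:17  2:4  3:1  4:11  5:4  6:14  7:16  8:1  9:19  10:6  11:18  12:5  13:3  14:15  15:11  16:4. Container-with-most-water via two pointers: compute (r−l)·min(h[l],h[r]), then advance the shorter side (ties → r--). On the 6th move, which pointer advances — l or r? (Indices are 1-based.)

l=1 r=16: min(17,4)*15=60 best=60 *, r--
l=1 r=15: min(17,11)*14=154 best=154 *, r--
l=1 r=14: min(17,15)*13=195 best=195 *, r--
l=1 r=13: min(17,3)*12=36 best=195, r--
l=1 r=12: min(17,5)*11=55 best=195, r--
l=1 r=11: min(17,18)*10=170 best=195, l++

l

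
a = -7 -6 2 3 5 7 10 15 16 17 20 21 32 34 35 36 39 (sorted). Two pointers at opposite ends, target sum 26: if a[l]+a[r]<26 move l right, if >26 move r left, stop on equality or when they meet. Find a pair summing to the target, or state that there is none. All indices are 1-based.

[1,17] -7+39=32 >26 → r--
[1,16] -7+36=29 >26 → r--
[1,15] -7+35=28 >26 → r--
[1,14] -7+34=27 >26 → r--
[1,13] -7+32=25 <26 → l++
[2,13] -6+32=26 → found

(-6, 32)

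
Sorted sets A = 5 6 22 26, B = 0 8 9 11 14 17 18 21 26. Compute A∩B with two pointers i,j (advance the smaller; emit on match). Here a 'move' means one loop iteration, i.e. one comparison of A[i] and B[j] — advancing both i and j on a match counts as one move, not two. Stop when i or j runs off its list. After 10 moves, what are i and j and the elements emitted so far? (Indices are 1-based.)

i=1 j=1: 5>0, j++
i=1 j=2: 5<8, i++
i=2 j=2: 6<8, i++
i=3 j=2: 22>8, j++
i=3 j=3: 22>9, j++
i=3 j=4: 22>11, j++
i=3 j=5: 22>14, j++
i=3 j=6: 22>17, j++
i=3 j=7: 22>18, j++
i=3 j=8: 22>21, j++

i=3, j=9, emitted=[]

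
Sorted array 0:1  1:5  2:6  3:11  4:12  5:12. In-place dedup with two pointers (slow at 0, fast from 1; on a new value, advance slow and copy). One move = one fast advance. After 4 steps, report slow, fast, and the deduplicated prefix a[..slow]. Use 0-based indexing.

slow=0 fast=1: a[fast]=5≠a[slow]=1 write a[1]=5, slow++,fast++
slow=1 fast=2: a[fast]=6≠a[slow]=5 write a[2]=6, slow++,fast++
slow=2 fast=3: a[fast]=11≠a[slow]=6 write a[3]=11, slow++,fast++
slow=3 fast=4: a[fast]=12≠a[slow]=11 write a[4]=12, slow++,fast++

slow=4, fast=5, prefix=[1, 5, 6, 11, 12]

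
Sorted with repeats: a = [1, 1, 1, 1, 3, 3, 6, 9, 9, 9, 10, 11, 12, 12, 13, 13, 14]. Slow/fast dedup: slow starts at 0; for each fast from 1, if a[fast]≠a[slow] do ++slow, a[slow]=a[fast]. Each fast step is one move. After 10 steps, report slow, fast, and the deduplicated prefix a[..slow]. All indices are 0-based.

slow=0 fast=1: a[fast]=1=a[slow] dup, fast++
slow=0 fast=2: a[fast]=1=a[slow] dup, fast++
slow=0 fast=3: a[fast]=1=a[slow] dup, fast++
slow=0 fast=4: a[fast]=3≠a[slow]=1 write a[1]=3, slow++,fast++
slow=1 fast=5: a[fast]=3=a[slow] dup, fast++
slow=1 fast=6: a[fast]=6≠a[slow]=3 write a[2]=6, slow++,fast++
slow=2 fast=7: a[fast]=9≠a[slow]=6 write a[3]=9, slow++,fast++
slow=3 fast=8: a[fast]=9=a[slow] dup, fast++
slow=3 fast=9: a[fast]=9=a[slow] dup, fast++
slow=3 fast=10: a[fast]=10≠a[slow]=9 write a[4]=10, slow++,fast++

slow=4, fast=11, prefix=[1, 3, 6, 9, 10]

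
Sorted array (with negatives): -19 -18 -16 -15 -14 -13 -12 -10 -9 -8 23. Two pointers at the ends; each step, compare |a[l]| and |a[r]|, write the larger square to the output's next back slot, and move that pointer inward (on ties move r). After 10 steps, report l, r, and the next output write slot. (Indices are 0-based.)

l=9, r=9, next write slot=0

l=0 r=10: |-19|<=|23| out[10]=529, r--
l=0 r=9: |-19|>|-8| out[9]=361, l++
l=1 r=9: |-18|>|-8| out[8]=324, l++
l=2 r=9: |-16|>|-8| out[7]=256, l++
l=3 r=9: |-15|>|-8| out[6]=225, l++
l=4 r=9: |-14|>|-8| out[5]=196, l++
l=5 r=9: |-13|>|-8| out[4]=169, l++
l=6 r=9: |-12|>|-8| out[3]=144, l++
l=7 r=9: |-10|>|-8| out[2]=100, l++
l=8 r=9: |-9|>|-8| out[1]=81, l++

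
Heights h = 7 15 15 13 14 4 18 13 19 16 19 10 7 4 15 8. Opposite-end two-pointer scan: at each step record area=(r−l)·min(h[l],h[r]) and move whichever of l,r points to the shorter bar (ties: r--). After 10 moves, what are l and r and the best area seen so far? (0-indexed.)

l=5, r=10, best area=195

[0,15] min(7,8)*15=105 best=105 * → l++
[1,15] min(15,8)*14=112 best=112 * → r--
[1,14] min(15,15)*13=195 best=195 * → r--
[1,13] min(15,4)*12=48 best=195 → r--
[1,12] min(15,7)*11=77 best=195 → r--
[1,11] min(15,10)*10=100 best=195 → r--
[1,10] min(15,19)*9=135 best=195 → l++
[2,10] min(15,19)*8=120 best=195 → l++
[3,10] min(13,19)*7=91 best=195 → l++
[4,10] min(14,19)*6=84 best=195 → l++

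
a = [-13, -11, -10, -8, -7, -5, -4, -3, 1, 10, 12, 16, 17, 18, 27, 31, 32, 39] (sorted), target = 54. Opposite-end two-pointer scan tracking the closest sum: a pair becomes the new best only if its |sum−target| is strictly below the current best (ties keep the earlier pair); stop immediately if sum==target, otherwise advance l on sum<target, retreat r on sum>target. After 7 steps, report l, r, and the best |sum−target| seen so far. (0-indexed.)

l=7, r=17, best |Δ|=19

l=0 r=17: -13+39=26 d=28 *, l++
l=1 r=17: -11+39=28 d=26 *, l++
l=2 r=17: -10+39=29 d=25 *, l++
l=3 r=17: -8+39=31 d=23 *, l++
l=4 r=17: -7+39=32 d=22 *, l++
l=5 r=17: -5+39=34 d=20 *, l++
l=6 r=17: -4+39=35 d=19 *, l++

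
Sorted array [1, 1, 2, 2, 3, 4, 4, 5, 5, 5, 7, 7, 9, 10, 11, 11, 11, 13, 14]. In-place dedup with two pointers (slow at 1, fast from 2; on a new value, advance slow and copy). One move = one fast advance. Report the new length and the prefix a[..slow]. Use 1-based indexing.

length 11; prefix = [1, 2, 3, 4, 5, 7, 9, 10, 11, 13, 14]

(s=1,f=2) a[fast]=1=a[slow] dup → fast++
(s=1,f=3) a[fast]=2≠a[slow]=1 write a[2]=2 → slow++,fast++
(s=2,f=4) a[fast]=2=a[slow] dup → fast++
(s=2,f=5) a[fast]=3≠a[slow]=2 write a[3]=3 → slow++,fast++
(s=3,f=6) a[fast]=4≠a[slow]=3 write a[4]=4 → slow++,fast++
(s=4,f=7) a[fast]=4=a[slow] dup → fast++
(s=4,f=8) a[fast]=5≠a[slow]=4 write a[5]=5 → slow++,fast++
(s=5,f=9) a[fast]=5=a[slow] dup → fast++
(s=5,f=10) a[fast]=5=a[slow] dup → fast++
(s=5,f=11) a[fast]=7≠a[slow]=5 write a[6]=7 → slow++,fast++
(s=6,f=12) a[fast]=7=a[slow] dup → fast++
(s=6,f=13) a[fast]=9≠a[slow]=7 write a[7]=9 → slow++,fast++
(s=7,f=14) a[fast]=10≠a[slow]=9 write a[8]=10 → slow++,fast++
(s=8,f=15) a[fast]=11≠a[slow]=10 write a[9]=11 → slow++,fast++
(s=9,f=16) a[fast]=11=a[slow] dup → fast++
(s=9,f=17) a[fast]=11=a[slow] dup → fast++
(s=9,f=18) a[fast]=13≠a[slow]=11 write a[10]=13 → slow++,fast++
(s=10,f=19) a[fast]=14≠a[slow]=13 write a[11]=14 → slow++,fast++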